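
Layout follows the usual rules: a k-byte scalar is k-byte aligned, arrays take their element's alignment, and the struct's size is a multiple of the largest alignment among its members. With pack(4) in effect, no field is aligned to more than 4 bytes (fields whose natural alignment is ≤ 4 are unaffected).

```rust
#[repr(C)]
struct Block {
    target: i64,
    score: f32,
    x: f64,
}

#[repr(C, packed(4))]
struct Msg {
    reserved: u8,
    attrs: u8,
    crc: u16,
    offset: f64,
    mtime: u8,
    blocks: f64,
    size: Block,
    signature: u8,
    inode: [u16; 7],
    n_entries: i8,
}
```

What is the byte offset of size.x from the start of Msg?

40

Block: @0: target [8B, align 8] → 8; @8: score [4B, align 4] → 12; +4 pad (align 8); @16: x [8B, align 8] → 24; size 24, align 8
@0: reserved [1B, align 1] → 1
@1: attrs [1B, align 1] → 2
@2: crc [2B, align 2] → 4
@4: offset [8B, align 4] → 12
@12: mtime [1B, align 1] → 13
+3 pad (align 4)
@16: blocks [8B, align 4] → 24
@24: size [24B, align 4] → 48
within Block: x at 16
24 + 16 = 40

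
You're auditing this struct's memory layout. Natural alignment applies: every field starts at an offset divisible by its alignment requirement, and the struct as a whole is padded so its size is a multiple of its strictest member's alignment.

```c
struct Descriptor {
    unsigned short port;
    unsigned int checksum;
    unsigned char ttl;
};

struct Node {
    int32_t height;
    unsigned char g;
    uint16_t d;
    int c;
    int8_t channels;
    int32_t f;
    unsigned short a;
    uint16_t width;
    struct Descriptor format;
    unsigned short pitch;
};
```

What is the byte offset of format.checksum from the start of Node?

Descriptor: port at 0 (size 2, align 2) → ends 2; pad 2 to align 4 for checksum; checksum at 4 (size 4, align 4) → ends 8; ttl at 8 (size 1, align 1) → ends 9; tail pad 3 to reach multiple of 4; total 12 bytes, alignment 4
height at 0 (size 4, align 4) → ends 4
g at 4 (size 1, align 1) → ends 5
pad 1 to align 2 for d
d at 6 (size 2, align 2) → ends 8
c at 8 (size 4, align 4) → ends 12
channels at 12 (size 1, align 1) → ends 13
pad 3 to align 4 for f
f at 16 (size 4, align 4) → ends 20
a at 20 (size 2, align 2) → ends 22
width at 22 (size 2, align 2) → ends 24
format at 24 (size 12, align 4) → ends 36
within Descriptor: checksum at 4
24 + 4 = 28

28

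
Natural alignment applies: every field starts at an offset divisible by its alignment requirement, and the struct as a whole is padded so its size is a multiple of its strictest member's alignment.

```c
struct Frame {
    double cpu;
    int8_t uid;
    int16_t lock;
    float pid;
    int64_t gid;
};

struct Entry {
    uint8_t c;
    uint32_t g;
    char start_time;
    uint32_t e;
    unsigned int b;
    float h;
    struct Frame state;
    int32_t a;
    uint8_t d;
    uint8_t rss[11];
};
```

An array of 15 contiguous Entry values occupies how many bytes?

Frame: cpu at 0 (size 8, align 8) → ends 8; uid at 8 (size 1, align 1) → ends 9; pad 1 to align 2 for lock; lock at 10 (size 2, align 2) → ends 12; pid at 12 (size 4, align 4) → ends 16; gid at 16 (size 8, align 8) → ends 24; total 24 bytes, alignment 8
c at 0 (size 1, align 1) → ends 1
pad 3 to align 4 for g
g at 4 (size 4, align 4) → ends 8
start_time at 8 (size 1, align 1) → ends 9
pad 3 to align 4 for e
e at 12 (size 4, align 4) → ends 16
b at 16 (size 4, align 4) → ends 20
h at 20 (size 4, align 4) → ends 24
state at 24 (size 24, align 8) → ends 48
a at 48 (size 4, align 4) → ends 52
d at 52 (size 1, align 1) → ends 53
rss at 53 (size 11, align 1) → ends 64
total 64 bytes, alignment 8
array of 15: 15 × 64 = 960

960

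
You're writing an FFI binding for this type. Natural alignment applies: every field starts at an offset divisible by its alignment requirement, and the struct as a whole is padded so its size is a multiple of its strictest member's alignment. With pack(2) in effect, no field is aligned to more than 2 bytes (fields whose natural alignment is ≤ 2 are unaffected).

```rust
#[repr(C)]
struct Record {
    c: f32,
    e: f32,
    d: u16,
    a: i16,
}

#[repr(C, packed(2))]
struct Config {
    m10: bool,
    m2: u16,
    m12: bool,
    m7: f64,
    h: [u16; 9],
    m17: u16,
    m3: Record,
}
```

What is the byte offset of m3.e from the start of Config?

38

Record: c at 0 (size 4, align 4) → ends 4; e at 4 (size 4, align 4) → ends 8; d at 8 (size 2, align 2) → ends 10; a at 10 (size 2, align 2) → ends 12; total 12 bytes, alignment 4
m10 at 0 (size 1, align 1) → ends 1
pad 1 to align 2 for m2
m2 at 2 (size 2, align 2) → ends 4
m12 at 4 (size 1, align 1) → ends 5
pad 1 to align 2 for m7
m7 at 6 (size 8, align 2) → ends 14
h at 14 (size 18, align 2) → ends 32
m17 at 32 (size 2, align 2) → ends 34
m3 at 34 (size 12, align 2) → ends 46
within Record: e at 4
34 + 4 = 38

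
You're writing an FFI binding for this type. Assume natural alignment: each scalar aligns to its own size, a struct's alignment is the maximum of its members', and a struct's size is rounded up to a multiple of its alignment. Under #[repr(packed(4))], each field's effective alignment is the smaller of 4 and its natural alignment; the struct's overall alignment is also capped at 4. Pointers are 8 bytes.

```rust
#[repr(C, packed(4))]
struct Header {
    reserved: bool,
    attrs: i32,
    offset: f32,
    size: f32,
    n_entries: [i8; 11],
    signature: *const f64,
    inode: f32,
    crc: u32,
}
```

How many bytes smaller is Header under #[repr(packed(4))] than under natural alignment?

natural layout:
  0..1  reserved  (1B, 1-aligned)
  1..4  -- padding (3B)
  4..8  attrs  (4B, 4-aligned)
  8..12  offset  (4B, 4-aligned)
  12..16  size  (4B, 4-aligned)
  16..27  n_entries  (11B, 1-aligned)
  27..32  -- padding (5B)
  32..40  signature  (8B, 8-aligned)
  40..44  inode  (4B, 4-aligned)
  44..48  crc  (4B, 4-aligned)
  sizeof = 48, alignof = 8
packed(4) layout:
  0..1  reserved  (1B, 1-aligned)
  1..4  -- padding (3B)
  4..8  attrs  (4B, 4-aligned)
  8..12  offset  (4B, 4-aligned)
  12..16  size  (4B, 4-aligned)
  16..27  n_entries  (11B, 1-aligned)
  27..28  -- padding (1B)
  28..36  signature  (8B, 4-aligned)
  36..40  inode  (4B, 4-aligned)
  40..44  crc  (4B, 4-aligned)
  sizeof = 44, alignof = 4
48 − 44 = 4

4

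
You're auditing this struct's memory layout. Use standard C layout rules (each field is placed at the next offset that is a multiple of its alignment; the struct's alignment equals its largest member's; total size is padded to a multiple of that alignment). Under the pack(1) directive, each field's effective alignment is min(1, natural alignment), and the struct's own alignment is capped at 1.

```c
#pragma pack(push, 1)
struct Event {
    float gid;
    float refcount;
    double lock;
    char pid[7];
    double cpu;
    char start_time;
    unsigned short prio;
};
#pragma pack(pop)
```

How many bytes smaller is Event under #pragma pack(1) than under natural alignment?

natural layout:
  @0: gid [4B, align 4] → 4
  @4: refcount [4B, align 4] → 8
  @8: lock [8B, align 8] → 16
  @16: pid [7B, align 1] → 23
  +1 pad (align 8)
  @24: cpu [8B, align 8] → 32
  @32: start_time [1B, align 1] → 33
  +1 pad (align 2)
  @34: prio [2B, align 2] → 36
  +4 tail pad (align 8)
  size 40, align 8
packed(1) layout:
  @0: gid [4B, align 1] → 4
  @4: refcount [4B, align 1] → 8
  @8: lock [8B, align 1] → 16
  @16: pid [7B, align 1] → 23
  @23: cpu [8B, align 1] → 31
  @31: start_time [1B, align 1] → 32
  @32: prio [2B, align 1] → 34
  size 34, align 1
40 − 34 = 6

6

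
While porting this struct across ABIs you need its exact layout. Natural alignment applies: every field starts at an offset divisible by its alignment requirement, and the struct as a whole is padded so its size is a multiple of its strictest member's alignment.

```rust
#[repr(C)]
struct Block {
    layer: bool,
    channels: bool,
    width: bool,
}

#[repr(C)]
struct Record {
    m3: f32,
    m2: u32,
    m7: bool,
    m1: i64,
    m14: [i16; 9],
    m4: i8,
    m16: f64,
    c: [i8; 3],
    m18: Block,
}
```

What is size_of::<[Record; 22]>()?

1408

Block: layer at 0 (size 1, align 1) → ends 1; channels at 1 (size 1, align 1) → ends 2; width at 2 (size 1, align 1) → ends 3; total 3 bytes, alignment 1
m3 at 0 (size 4, align 4) → ends 4
m2 at 4 (size 4, align 4) → ends 8
m7 at 8 (size 1, align 1) → ends 9
pad 7 to align 8 for m1
m1 at 16 (size 8, align 8) → ends 24
m14 at 24 (size 18, align 2) → ends 42
m4 at 42 (size 1, align 1) → ends 43
pad 5 to align 8 for m16
m16 at 48 (size 8, align 8) → ends 56
c at 56 (size 3, align 1) → ends 59
m18 at 59 (size 3, align 1) → ends 62
tail pad 2 to reach multiple of 8
total 64 bytes, alignment 8
array of 22: 22 × 64 = 1408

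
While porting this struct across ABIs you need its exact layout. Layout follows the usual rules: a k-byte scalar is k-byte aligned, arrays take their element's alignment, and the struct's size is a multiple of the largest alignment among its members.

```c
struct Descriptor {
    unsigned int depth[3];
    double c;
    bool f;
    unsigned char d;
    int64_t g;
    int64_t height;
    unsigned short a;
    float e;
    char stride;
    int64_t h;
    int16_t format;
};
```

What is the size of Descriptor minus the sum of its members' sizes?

25

@0: depth [12B, align 4] → 12
+4 pad (align 8)
@16: c [8B, align 8] → 24
@24: f [1B, align 1] → 25
@25: d [1B, align 1] → 26
+6 pad (align 8)
@32: g [8B, align 8] → 40
@40: height [8B, align 8] → 48
@48: a [2B, align 2] → 50
+2 pad (align 4)
@52: e [4B, align 4] → 56
@56: stride [1B, align 1] → 57
+7 pad (align 8)
@64: h [8B, align 8] → 72
@72: format [2B, align 2] → 74
+6 tail pad (align 8)
size 80, align 8
data bytes 55, size 80 → padding 25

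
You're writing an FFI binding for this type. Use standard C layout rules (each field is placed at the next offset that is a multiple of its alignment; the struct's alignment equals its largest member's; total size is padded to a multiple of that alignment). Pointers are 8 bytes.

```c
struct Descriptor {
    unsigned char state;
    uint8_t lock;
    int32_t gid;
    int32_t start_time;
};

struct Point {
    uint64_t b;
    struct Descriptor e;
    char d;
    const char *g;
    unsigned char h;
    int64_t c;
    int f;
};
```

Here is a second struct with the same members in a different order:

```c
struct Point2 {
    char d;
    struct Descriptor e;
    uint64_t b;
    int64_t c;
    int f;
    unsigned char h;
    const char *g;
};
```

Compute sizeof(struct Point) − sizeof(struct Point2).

8

Descriptor: state at 0 (size 1, align 1) → ends 1; lock at 1 (size 1, align 1) → ends 2; pad 2 to align 4 for gid; gid at 4 (size 4, align 4) → ends 8; start_time at 8 (size 4, align 4) → ends 12; total 12 bytes, alignment 4
b at 0 (size 8, align 8) → ends 8
e at 8 (size 12, align 4) → ends 20
d at 20 (size 1, align 1) → ends 21
pad 3 to align 8 for g
g at 24 (size 8, align 8) → ends 32
h at 32 (size 1, align 1) → ends 33
pad 7 to align 8 for c
c at 40 (size 8, align 8) → ends 48
f at 48 (size 4, align 4) → ends 52
tail pad 4 to reach multiple of 8
total 56 bytes, alignment 8
— Point2 —
d at 0 (size 1, align 1) → ends 1
pad 3 to align 4 for e
e at 4 (size 12, align 4) → ends 16
b at 16 (size 8, align 8) → ends 24
c at 24 (size 8, align 8) → ends 32
f at 32 (size 4, align 4) → ends 36
h at 36 (size 1, align 1) → ends 37
pad 3 to align 8 for g
g at 40 (size 8, align 8) → ends 48
total 48 bytes, alignment 8
56 − 48 = 8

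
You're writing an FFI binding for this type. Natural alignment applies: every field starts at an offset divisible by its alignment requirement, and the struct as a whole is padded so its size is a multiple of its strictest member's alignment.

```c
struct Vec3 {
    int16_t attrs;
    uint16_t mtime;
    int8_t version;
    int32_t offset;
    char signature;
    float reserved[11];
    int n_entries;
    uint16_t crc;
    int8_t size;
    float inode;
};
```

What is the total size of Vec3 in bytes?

0..2  attrs  (2B, 2-aligned)
2..4  mtime  (2B, 2-aligned)
4..5  version  (1B, 1-aligned)
5..8  -- padding (3B)
8..12  offset  (4B, 4-aligned)
12..13  signature  (1B, 1-aligned)
13..16  -- padding (3B)
16..60  reserved  (44B, 4-aligned)
60..64  n_entries  (4B, 4-aligned)
64..66  crc  (2B, 2-aligned)
66..67  size  (1B, 1-aligned)
67..68  -- padding (1B)
68..72  inode  (4B, 4-aligned)
sizeof = 72, alignof = 4

72 bytes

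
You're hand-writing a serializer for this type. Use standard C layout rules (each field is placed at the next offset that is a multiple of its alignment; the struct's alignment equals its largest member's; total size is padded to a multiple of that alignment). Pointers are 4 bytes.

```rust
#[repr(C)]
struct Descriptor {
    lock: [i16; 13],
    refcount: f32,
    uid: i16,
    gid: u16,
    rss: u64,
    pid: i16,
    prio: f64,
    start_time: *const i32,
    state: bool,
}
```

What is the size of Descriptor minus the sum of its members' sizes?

15

lock at 0 (size 26, align 2) → ends 26
pad 2 to align 4 for refcount
refcount at 28 (size 4, align 4) → ends 32
uid at 32 (size 2, align 2) → ends 34
gid at 34 (size 2, align 2) → ends 36
pad 4 to align 8 for rss
rss at 40 (size 8, align 8) → ends 48
pid at 48 (size 2, align 2) → ends 50
pad 6 to align 8 for prio
prio at 56 (size 8, align 8) → ends 64
start_time at 64 (size 4, align 4) → ends 68
state at 68 (size 1, align 1) → ends 69
tail pad 3 to reach multiple of 8
total 72 bytes, alignment 8
data bytes 57, size 72 → padding 15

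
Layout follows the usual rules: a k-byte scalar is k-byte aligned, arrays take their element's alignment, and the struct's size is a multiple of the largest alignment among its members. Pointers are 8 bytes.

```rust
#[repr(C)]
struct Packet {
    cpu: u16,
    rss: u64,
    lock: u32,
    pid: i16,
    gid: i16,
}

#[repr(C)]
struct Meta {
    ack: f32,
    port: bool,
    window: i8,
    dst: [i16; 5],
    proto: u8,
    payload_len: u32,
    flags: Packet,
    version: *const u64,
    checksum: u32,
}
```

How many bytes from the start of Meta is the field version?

Packet: cpu at 0 (size 2, align 2) → ends 2; pad 6 to align 8 for rss; rss at 8 (size 8, align 8) → ends 16; lock at 16 (size 4, align 4) → ends 20; pid at 20 (size 2, align 2) → ends 22; gid at 22 (size 2, align 2) → ends 24; total 24 bytes, alignment 8
ack at 0 (size 4, align 4) → ends 4
port at 4 (size 1, align 1) → ends 5
window at 5 (size 1, align 1) → ends 6
dst at 6 (size 10, align 2) → ends 16
proto at 16 (size 1, align 1) → ends 17
pad 3 to align 4 for payload_len
payload_len at 20 (size 4, align 4) → ends 24
flags at 24 (size 24, align 8) → ends 48
version at 48 (size 8, align 8) → ends 56

48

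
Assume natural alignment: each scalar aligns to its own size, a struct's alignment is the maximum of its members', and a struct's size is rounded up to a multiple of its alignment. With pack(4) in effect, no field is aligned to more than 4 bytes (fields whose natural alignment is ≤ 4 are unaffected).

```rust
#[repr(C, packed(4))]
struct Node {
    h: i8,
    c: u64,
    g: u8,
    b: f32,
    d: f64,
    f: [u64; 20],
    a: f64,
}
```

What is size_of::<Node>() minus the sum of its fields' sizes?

@0: h [1B, align 1] → 1
+3 pad (align 4)
@4: c [8B, align 4] → 12
@12: g [1B, align 1] → 13
+3 pad (align 4)
@16: b [4B, align 4] → 20
@20: d [8B, align 4] → 28
@28: f [160B, align 4] → 188
@188: a [8B, align 4] → 196
size 196, align 4
data bytes 190, size 196 → padding 6

6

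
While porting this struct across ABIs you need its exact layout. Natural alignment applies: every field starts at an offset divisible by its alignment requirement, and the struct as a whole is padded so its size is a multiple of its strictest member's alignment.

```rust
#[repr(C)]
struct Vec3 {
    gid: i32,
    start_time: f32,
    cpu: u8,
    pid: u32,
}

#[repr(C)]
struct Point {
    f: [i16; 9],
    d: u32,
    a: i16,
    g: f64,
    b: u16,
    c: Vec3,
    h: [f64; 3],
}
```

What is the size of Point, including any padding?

88

Vec3: 0..4  gid  (4B, 4-aligned); 4..8  start_time  (4B, 4-aligned); 8..9  cpu  (1B, 1-aligned); 9..12  -- padding (3B); 12..16  pid  (4B, 4-aligned); sizeof = 16, alignof = 4
0..18  f  (18B, 2-aligned)
18..20  -- padding (2B)
20..24  d  (4B, 4-aligned)
24..26  a  (2B, 2-aligned)
26..32  -- padding (6B)
32..40  g  (8B, 8-aligned)
40..42  b  (2B, 2-aligned)
42..44  -- padding (2B)
44..60  c  (16B, 4-aligned)
60..64  -- padding (4B)
64..88  h  (24B, 8-aligned)
sizeof = 88, alignof = 8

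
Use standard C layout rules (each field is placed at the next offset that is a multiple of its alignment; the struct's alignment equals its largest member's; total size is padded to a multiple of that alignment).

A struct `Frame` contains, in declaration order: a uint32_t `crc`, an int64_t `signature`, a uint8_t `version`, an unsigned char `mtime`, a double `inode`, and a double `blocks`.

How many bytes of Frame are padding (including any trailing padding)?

crc at 0 (size 4, align 4) → ends 4
pad 4 to align 8 for signature
signature at 8 (size 8, align 8) → ends 16
version at 16 (size 1, align 1) → ends 17
mtime at 17 (size 1, align 1) → ends 18
pad 6 to align 8 for inode
inode at 24 (size 8, align 8) → ends 32
blocks at 32 (size 8, align 8) → ends 40
total 40 bytes, alignment 8
data bytes 30, size 40 → padding 10

10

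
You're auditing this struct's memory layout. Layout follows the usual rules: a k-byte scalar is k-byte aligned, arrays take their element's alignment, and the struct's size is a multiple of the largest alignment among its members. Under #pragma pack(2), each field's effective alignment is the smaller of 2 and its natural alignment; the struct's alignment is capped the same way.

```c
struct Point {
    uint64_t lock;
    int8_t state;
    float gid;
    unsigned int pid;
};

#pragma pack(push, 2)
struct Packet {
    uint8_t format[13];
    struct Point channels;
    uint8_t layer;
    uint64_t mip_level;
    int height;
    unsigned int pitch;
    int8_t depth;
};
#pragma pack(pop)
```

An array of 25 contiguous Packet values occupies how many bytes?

Point: @0: lock [8B, align 8] → 8; @8: state [1B, align 1] → 9; +3 pad (align 4); @12: gid [4B, align 4] → 16; @16: pid [4B, align 4] → 20; +4 tail pad (align 8); size 24, align 8
@0: format [13B, align 1] → 13
+1 pad (align 2)
@14: channels [24B, align 2] → 38
@38: layer [1B, align 1] → 39
+1 pad (align 2)
@40: mip_level [8B, align 2] → 48
@48: height [4B, align 2] → 52
@52: pitch [4B, align 2] → 56
@56: depth [1B, align 1] → 57
+1 tail pad (align 2)
size 58, align 2
array of 25: 25 × 58 = 1450

1450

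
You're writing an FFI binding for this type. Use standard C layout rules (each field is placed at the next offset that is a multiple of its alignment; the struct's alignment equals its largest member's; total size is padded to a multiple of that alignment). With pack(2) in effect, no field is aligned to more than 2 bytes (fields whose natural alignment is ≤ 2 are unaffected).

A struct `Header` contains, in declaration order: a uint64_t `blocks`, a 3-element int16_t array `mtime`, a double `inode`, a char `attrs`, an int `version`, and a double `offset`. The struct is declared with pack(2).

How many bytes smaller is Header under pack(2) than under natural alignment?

4

natural layout:
  blocks at 0 (size 8, align 8) → ends 8
  mtime at 8 (size 6, align 2) → ends 14
  pad 2 to align 8 for inode
  inode at 16 (size 8, align 8) → ends 24
  attrs at 24 (size 1, align 1) → ends 25
  pad 3 to align 4 for version
  version at 28 (size 4, align 4) → ends 32
  offset at 32 (size 8, align 8) → ends 40
  total 40 bytes, alignment 8
packed(2) layout:
  blocks at 0 (size 8, align 2) → ends 8
  mtime at 8 (size 6, align 2) → ends 14
  inode at 14 (size 8, align 2) → ends 22
  attrs at 22 (size 1, align 1) → ends 23
  pad 1 to align 2 for version
  version at 24 (size 4, align 2) → ends 28
  offset at 28 (size 8, align 2) → ends 36
  total 36 bytes, alignment 2
40 − 36 = 4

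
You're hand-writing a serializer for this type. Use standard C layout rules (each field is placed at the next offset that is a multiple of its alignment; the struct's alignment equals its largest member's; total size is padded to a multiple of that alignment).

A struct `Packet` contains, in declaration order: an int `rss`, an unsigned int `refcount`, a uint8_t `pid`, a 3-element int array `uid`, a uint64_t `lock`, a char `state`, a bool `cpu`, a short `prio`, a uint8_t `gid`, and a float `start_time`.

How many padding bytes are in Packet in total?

@0: rss [4B, align 4] → 4
@4: refcount [4B, align 4] → 8
@8: pid [1B, align 1] → 9
+3 pad (align 4)
@12: uid [12B, align 4] → 24
@24: lock [8B, align 8] → 32
@32: state [1B, align 1] → 33
@33: cpu [1B, align 1] → 34
@34: prio [2B, align 2] → 36
@36: gid [1B, align 1] → 37
+3 pad (align 4)
@40: start_time [4B, align 4] → 44
+4 tail pad (align 8)
size 48, align 8
data bytes 38, size 48 → padding 10

10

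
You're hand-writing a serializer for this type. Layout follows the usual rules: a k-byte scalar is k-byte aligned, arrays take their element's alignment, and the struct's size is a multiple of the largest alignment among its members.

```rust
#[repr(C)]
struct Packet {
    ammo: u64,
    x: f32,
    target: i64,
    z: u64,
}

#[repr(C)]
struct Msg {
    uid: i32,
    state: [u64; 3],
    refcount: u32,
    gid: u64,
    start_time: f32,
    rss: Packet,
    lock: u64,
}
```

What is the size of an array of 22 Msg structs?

Packet: @0: ammo [8B, align 8] → 8; @8: x [4B, align 4] → 12; +4 pad (align 8); @16: target [8B, align 8] → 24; @24: z [8B, align 8] → 32; size 32, align 8
@0: uid [4B, align 4] → 4
+4 pad (align 8)
@8: state [24B, align 8] → 32
@32: refcount [4B, align 4] → 36
+4 pad (align 8)
@40: gid [8B, align 8] → 48
@48: start_time [4B, align 4] → 52
+4 pad (align 8)
@56: rss [32B, align 8] → 88
@88: lock [8B, align 8] → 96
size 96, align 8
array of 22: 22 × 96 = 2112

2112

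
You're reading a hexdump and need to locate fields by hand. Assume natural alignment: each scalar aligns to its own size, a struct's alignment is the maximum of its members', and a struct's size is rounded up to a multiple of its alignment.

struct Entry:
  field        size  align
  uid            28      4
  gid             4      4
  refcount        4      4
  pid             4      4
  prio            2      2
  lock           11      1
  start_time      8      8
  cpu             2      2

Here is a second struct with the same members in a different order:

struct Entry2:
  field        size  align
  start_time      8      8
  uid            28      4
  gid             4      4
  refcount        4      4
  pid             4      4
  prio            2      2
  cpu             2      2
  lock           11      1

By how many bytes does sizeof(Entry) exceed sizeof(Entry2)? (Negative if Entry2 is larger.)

8

uid at 0 (size 28, align 4) → ends 28
gid at 28 (size 4, align 4) → ends 32
refcount at 32 (size 4, align 4) → ends 36
pid at 36 (size 4, align 4) → ends 40
prio at 40 (size 2, align 2) → ends 42
lock at 42 (size 11, align 1) → ends 53
pad 3 to align 8 for start_time
start_time at 56 (size 8, align 8) → ends 64
cpu at 64 (size 2, align 2) → ends 66
tail pad 6 to reach multiple of 8
total 72 bytes, alignment 8
— Entry2 —
start_time at 0 (size 8, align 8) → ends 8
uid at 8 (size 28, align 4) → ends 36
gid at 36 (size 4, align 4) → ends 40
refcount at 40 (size 4, align 4) → ends 44
pid at 44 (size 4, align 4) → ends 48
prio at 48 (size 2, align 2) → ends 50
cpu at 50 (size 2, align 2) → ends 52
lock at 52 (size 11, align 1) → ends 63
tail pad 1 to reach multiple of 8
total 64 bytes, alignment 8
72 − 64 = 8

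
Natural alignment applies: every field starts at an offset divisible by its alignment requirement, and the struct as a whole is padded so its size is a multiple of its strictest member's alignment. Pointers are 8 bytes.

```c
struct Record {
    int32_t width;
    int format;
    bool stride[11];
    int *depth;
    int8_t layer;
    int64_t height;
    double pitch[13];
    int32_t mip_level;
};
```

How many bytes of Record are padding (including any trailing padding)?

0..4  width  (4B, 4-aligned)
4..8  format  (4B, 4-aligned)
8..19  stride  (11B, 1-aligned)
19..24  -- padding (5B)
24..32  depth  (8B, 8-aligned)
32..33  layer  (1B, 1-aligned)
33..40  -- padding (7B)
40..48  height  (8B, 8-aligned)
48..152  pitch  (104B, 8-aligned)
152..156  mip_level  (4B, 4-aligned)
156..160  -- tail padding (4B)
sizeof = 160, alignof = 8
data bytes 144, size 160 → padding 16

16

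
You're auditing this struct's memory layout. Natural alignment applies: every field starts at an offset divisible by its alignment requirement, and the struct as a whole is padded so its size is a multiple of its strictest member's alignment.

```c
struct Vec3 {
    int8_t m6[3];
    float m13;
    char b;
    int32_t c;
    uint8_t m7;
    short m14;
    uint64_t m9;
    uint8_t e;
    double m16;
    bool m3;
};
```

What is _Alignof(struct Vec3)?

8

member alignments: m6=1, m13=4, b=1, c=4, m7=1, m14=2, m9=8, e=1, m16=8, m3=1
max = 8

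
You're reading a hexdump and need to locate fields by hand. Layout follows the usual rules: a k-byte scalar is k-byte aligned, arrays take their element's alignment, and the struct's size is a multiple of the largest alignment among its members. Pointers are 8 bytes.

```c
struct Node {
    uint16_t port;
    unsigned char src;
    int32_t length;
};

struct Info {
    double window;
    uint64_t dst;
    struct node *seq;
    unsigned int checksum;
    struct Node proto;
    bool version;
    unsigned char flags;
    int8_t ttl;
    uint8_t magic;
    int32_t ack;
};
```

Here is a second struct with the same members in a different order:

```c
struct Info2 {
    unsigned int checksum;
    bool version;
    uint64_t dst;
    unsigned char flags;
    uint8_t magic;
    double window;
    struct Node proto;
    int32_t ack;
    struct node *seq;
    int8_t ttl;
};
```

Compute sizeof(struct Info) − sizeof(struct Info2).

Node: @0: port [2B, align 2] → 2; @2: src [1B, align 1] → 3; +1 pad (align 4); @4: length [4B, align 4] → 8; size 8, align 4
@0: window [8B, align 8] → 8
@8: dst [8B, align 8] → 16
@16: seq [8B, align 8] → 24
@24: checksum [4B, align 4] → 28
@28: proto [8B, align 4] → 36
@36: version [1B, align 1] → 37
@37: flags [1B, align 1] → 38
@38: ttl [1B, align 1] → 39
@39: magic [1B, align 1] → 40
@40: ack [4B, align 4] → 44
+4 tail pad (align 8)
size 48, align 8
— Info2 —
@0: checksum [4B, align 4] → 4
@4: version [1B, align 1] → 5
+3 pad (align 8)
@8: dst [8B, align 8] → 16
@16: flags [1B, align 1] → 17
@17: magic [1B, align 1] → 18
+6 pad (align 8)
@24: window [8B, align 8] → 32
@32: proto [8B, align 4] → 40
@40: ack [4B, align 4] → 44
+4 pad (align 8)
@48: seq [8B, align 8] → 56
@56: ttl [1B, align 1] → 57
+7 tail pad (align 8)
size 64, align 8
48 − 64 = -16

-16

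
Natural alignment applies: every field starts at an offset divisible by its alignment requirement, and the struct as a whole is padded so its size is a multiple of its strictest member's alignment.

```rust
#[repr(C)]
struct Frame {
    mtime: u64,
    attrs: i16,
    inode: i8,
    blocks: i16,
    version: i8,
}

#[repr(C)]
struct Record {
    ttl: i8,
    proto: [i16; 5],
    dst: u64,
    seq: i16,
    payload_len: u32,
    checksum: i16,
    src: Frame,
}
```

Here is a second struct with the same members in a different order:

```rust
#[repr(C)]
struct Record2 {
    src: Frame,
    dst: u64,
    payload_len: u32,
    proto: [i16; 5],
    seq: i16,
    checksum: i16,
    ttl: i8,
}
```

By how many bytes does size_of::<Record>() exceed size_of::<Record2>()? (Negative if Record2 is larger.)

Frame: 0..8  mtime  (8B, 8-aligned); 8..10  attrs  (2B, 2-aligned); 10..11  inode  (1B, 1-aligned); 11..12  -- padding (1B); 12..14  blocks  (2B, 2-aligned); 14..15  version  (1B, 1-aligned); 15..16  -- tail padding (1B); sizeof = 16, alignof = 8
0..1  ttl  (1B, 1-aligned)
1..2  -- padding (1B)
2..12  proto  (10B, 2-aligned)
12..16  -- padding (4B)
16..24  dst  (8B, 8-aligned)
24..26  seq  (2B, 2-aligned)
26..28  -- padding (2B)
28..32  payload_len  (4B, 4-aligned)
32..34  checksum  (2B, 2-aligned)
34..40  -- padding (6B)
40..56  src  (16B, 8-aligned)
sizeof = 56, alignof = 8
— Record2 —
0..16  src  (16B, 8-aligned)
16..24  dst  (8B, 8-aligned)
24..28  payload_len  (4B, 4-aligned)
28..38  proto  (10B, 2-aligned)
38..40  seq  (2B, 2-aligned)
40..42  checksum  (2B, 2-aligned)
42..43  ttl  (1B, 1-aligned)
43..48  -- tail padding (5B)
sizeof = 48, alignof = 8
56 − 48 = 8

8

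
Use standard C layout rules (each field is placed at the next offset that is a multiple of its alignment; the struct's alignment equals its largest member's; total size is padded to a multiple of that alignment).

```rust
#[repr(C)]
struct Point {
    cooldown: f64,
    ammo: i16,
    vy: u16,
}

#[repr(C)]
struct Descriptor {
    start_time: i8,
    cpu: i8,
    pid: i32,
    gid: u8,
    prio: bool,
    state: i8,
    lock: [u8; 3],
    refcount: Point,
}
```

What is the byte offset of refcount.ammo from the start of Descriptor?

24

Point: cooldown at 0 (size 8, align 8) → ends 8; ammo at 8 (size 2, align 2) → ends 10; vy at 10 (size 2, align 2) → ends 12; tail pad 4 to reach multiple of 8; total 16 bytes, alignment 8
start_time at 0 (size 1, align 1) → ends 1
cpu at 1 (size 1, align 1) → ends 2
pad 2 to align 4 for pid
pid at 4 (size 4, align 4) → ends 8
gid at 8 (size 1, align 1) → ends 9
prio at 9 (size 1, align 1) → ends 10
state at 10 (size 1, align 1) → ends 11
lock at 11 (size 3, align 1) → ends 14
pad 2 to align 8 for refcount
refcount at 16 (size 16, align 8) → ends 32
within Point: ammo at 8
16 + 8 = 24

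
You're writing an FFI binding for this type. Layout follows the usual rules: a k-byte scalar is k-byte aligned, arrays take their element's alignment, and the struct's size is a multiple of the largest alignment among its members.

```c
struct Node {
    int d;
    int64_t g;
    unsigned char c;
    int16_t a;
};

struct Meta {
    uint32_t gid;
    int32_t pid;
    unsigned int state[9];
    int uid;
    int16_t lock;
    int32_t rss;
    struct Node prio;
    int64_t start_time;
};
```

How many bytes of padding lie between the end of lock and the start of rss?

Node: d at 0 (size 4, align 4) → ends 4; pad 4 to align 8 for g; g at 8 (size 8, align 8) → ends 16; c at 16 (size 1, align 1) → ends 17; pad 1 to align 2 for a; a at 18 (size 2, align 2) → ends 20; tail pad 4 to reach multiple of 8; total 24 bytes, alignment 8
gid at 0 (size 4, align 4) → ends 4
pid at 4 (size 4, align 4) → ends 8
state at 8 (size 36, align 4) → ends 44
uid at 44 (size 4, align 4) → ends 48
lock at 48 (size 2, align 2) → ends 50
pad 2 to align 4 for rss
rss at 52 (size 4, align 4) → ends 56

2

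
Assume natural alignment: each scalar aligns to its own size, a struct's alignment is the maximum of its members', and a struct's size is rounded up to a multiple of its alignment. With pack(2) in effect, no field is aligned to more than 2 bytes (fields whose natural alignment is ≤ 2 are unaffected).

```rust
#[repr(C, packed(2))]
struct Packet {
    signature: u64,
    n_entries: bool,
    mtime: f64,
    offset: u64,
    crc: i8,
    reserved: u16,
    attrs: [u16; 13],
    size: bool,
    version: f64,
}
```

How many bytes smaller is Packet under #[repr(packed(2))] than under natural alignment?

6

natural layout:
  @0: signature [8B, align 8] → 8
  @8: n_entries [1B, align 1] → 9
  +7 pad (align 8)
  @16: mtime [8B, align 8] → 24
  @24: offset [8B, align 8] → 32
  @32: crc [1B, align 1] → 33
  +1 pad (align 2)
  @34: reserved [2B, align 2] → 36
  @36: attrs [26B, align 2] → 62
  @62: size [1B, align 1] → 63
  +1 pad (align 8)
  @64: version [8B, align 8] → 72
  size 72, align 8
packed(2) layout:
  @0: signature [8B, align 2] → 8
  @8: n_entries [1B, align 1] → 9
  +1 pad (align 2)
  @10: mtime [8B, align 2] → 18
  @18: offset [8B, align 2] → 26
  @26: crc [1B, align 1] → 27
  +1 pad (align 2)
  @28: reserved [2B, align 2] → 30
  @30: attrs [26B, align 2] → 56
  @56: size [1B, align 1] → 57
  +1 pad (align 2)
  @58: version [8B, align 2] → 66
  size 66, align 2
72 − 66 = 6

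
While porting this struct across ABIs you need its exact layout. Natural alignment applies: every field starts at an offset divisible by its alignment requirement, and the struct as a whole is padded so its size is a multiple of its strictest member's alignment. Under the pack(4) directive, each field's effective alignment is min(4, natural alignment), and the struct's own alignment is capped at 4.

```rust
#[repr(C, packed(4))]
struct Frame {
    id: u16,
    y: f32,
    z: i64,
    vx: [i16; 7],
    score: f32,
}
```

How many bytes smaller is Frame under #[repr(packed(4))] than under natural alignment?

4

natural layout:
  0..2  id  (2B, 2-aligned)
  2..4  -- padding (2B)
  4..8  y  (4B, 4-aligned)
  8..16  z  (8B, 8-aligned)
  16..30  vx  (14B, 2-aligned)
  30..32  -- padding (2B)
  32..36  score  (4B, 4-aligned)
  36..40  -- tail padding (4B)
  sizeof = 40, alignof = 8
packed(4) layout:
  0..2  id  (2B, 2-aligned)
  2..4  -- padding (2B)
  4..8  y  (4B, 4-aligned)
  8..16  z  (8B, 4-aligned)
  16..30  vx  (14B, 2-aligned)
  30..32  -- padding (2B)
  32..36  score  (4B, 4-aligned)
  sizeof = 36, alignof = 4
40 − 36 = 4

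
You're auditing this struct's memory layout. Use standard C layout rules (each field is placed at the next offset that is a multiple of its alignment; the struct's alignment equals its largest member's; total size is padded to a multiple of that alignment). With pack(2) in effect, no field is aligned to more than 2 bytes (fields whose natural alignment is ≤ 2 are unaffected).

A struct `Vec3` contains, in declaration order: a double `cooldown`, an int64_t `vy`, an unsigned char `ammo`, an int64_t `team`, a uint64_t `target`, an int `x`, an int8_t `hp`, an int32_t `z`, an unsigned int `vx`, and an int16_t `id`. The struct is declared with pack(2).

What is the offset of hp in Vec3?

0..8  cooldown  (8B, 2-aligned)
8..16  vy  (8B, 2-aligned)
16..17  ammo  (1B, 1-aligned)
17..18  -- padding (1B)
18..26  team  (8B, 2-aligned)
26..34  target  (8B, 2-aligned)
34..38  x  (4B, 2-aligned)
38..39  hp  (1B, 1-aligned)

38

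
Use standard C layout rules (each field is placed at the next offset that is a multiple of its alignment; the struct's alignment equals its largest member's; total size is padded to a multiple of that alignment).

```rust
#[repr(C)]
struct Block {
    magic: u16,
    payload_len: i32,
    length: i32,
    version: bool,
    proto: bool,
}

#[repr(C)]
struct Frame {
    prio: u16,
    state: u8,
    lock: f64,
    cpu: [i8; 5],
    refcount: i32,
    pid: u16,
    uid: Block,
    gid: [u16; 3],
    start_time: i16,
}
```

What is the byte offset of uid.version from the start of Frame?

44

Block: 0..2  magic  (2B, 2-aligned); 2..4  -- padding (2B); 4..8  payload_len  (4B, 4-aligned); 8..12  length  (4B, 4-aligned); 12..13  version  (1B, 1-aligned); 13..14  proto  (1B, 1-aligned); 14..16  -- tail padding (2B); sizeof = 16, alignof = 4
0..2  prio  (2B, 2-aligned)
2..3  state  (1B, 1-aligned)
3..8  -- padding (5B)
8..16  lock  (8B, 8-aligned)
16..21  cpu  (5B, 1-aligned)
21..24  -- padding (3B)
24..28  refcount  (4B, 4-aligned)
28..30  pid  (2B, 2-aligned)
30..32  -- padding (2B)
32..48  uid  (16B, 4-aligned)
within Block: version at 12
32 + 12 = 44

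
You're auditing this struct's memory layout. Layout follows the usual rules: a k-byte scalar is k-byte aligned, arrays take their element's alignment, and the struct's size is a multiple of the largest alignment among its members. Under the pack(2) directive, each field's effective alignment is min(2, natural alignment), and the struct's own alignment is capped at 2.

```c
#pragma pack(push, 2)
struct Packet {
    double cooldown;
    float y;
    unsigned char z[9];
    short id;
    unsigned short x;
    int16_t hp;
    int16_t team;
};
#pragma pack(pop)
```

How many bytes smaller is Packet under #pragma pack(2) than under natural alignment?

natural layout:
  cooldown at 0 (size 8, align 8) → ends 8
  y at 8 (size 4, align 4) → ends 12
  z at 12 (size 9, align 1) → ends 21
  pad 1 to align 2 for id
  id at 22 (size 2, align 2) → ends 24
  x at 24 (size 2, align 2) → ends 26
  hp at 26 (size 2, align 2) → ends 28
  team at 28 (size 2, align 2) → ends 30
  tail pad 2 to reach multiple of 8
  total 32 bytes, alignment 8
packed(2) layout:
  cooldown at 0 (size 8, align 2) → ends 8
  y at 8 (size 4, align 2) → ends 12
  z at 12 (size 9, align 1) → ends 21
  pad 1 to align 2 for id
  id at 22 (size 2, align 2) → ends 24
  x at 24 (size 2, align 2) → ends 26
  hp at 26 (size 2, align 2) → ends 28
  team at 28 (size 2, align 2) → ends 30
  total 30 bytes, alignment 2
32 − 30 = 2

2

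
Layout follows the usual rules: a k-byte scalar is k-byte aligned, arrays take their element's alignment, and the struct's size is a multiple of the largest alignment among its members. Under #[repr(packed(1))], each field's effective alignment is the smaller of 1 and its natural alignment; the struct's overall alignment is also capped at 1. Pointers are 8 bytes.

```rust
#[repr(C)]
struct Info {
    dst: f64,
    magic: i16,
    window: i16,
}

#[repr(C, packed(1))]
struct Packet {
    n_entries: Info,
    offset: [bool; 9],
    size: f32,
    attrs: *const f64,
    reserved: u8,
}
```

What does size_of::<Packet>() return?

38 bytes

Info: 0..8  dst  (8B, 8-aligned); 8..10  magic  (2B, 2-aligned); 10..12  window  (2B, 2-aligned); 12..16  -- tail padding (4B); sizeof = 16, alignof = 8
0..16  n_entries  (16B, 1-aligned)
16..25  offset  (9B, 1-aligned)
25..29  size  (4B, 1-aligned)
29..37  attrs  (8B, 1-aligned)
37..38  reserved  (1B, 1-aligned)
sizeof = 38, alignof = 1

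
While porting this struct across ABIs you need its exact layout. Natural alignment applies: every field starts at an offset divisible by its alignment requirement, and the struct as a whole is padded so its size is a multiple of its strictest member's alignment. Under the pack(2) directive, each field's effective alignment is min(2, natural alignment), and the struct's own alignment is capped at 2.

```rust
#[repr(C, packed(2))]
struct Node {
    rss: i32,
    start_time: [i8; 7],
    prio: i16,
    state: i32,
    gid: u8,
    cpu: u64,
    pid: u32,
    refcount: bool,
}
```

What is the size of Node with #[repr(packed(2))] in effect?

rss at 0 (size 4, align 2) → ends 4
start_time at 4 (size 7, align 1) → ends 11
pad 1 to align 2 for prio
prio at 12 (size 2, align 2) → ends 14
state at 14 (size 4, align 2) → ends 18
gid at 18 (size 1, align 1) → ends 19
pad 1 to align 2 for cpu
cpu at 20 (size 8, align 2) → ends 28
pid at 28 (size 4, align 2) → ends 32
refcount at 32 (size 1, align 1) → ends 33
tail pad 1 to reach multiple of 2
total 34 bytes, alignment 2

34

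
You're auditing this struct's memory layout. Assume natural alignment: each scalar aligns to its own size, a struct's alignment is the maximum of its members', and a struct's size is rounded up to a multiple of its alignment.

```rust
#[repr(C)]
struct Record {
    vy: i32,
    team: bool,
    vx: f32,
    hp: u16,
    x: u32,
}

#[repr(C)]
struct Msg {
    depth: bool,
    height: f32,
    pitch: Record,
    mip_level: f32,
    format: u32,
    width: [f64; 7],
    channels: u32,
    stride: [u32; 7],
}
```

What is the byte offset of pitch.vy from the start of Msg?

Record: @0: vy [4B, align 4] → 4; @4: team [1B, align 1] → 5; +3 pad (align 4); @8: vx [4B, align 4] → 12; @12: hp [2B, align 2] → 14; +2 pad (align 4); @16: x [4B, align 4] → 20; size 20, align 4
@0: depth [1B, align 1] → 1
+3 pad (align 4)
@4: height [4B, align 4] → 8
@8: pitch [20B, align 4] → 28
within Record: vy at 0
8 + 0 = 8

8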